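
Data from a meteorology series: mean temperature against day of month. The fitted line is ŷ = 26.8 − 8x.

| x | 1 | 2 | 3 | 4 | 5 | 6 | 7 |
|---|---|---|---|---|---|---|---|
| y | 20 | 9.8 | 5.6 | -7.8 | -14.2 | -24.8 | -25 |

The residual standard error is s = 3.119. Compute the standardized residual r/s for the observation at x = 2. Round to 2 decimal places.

-0.32

ŷ = 26.8 − 8·2 = 10.8
r = 9.8 − 10.8 = -1
r/s = -1 / 3.119 = -0.32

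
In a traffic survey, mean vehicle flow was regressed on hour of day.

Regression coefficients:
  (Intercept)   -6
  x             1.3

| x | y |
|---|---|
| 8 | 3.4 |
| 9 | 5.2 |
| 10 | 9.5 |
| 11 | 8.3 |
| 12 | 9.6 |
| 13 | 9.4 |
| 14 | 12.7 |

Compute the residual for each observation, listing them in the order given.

x=8: ŷ = -6 + 1.3·8 = 4.4; r = 3.4 − 4.4 = -1
x=9: ŷ = -6 + 1.3·9 = 5.7; r = 5.2 − 5.7 = -0.5
x=10: ŷ = -6 + 1.3·10 = 7; r = 9.5 − 7 = 2.5
x=11: ŷ = -6 + 1.3·11 = 8.3; r = 8.3 − 8.3 = 0
x=12: ŷ = -6 + 1.3·12 = 9.6; r = 9.6 − 9.6 = 0
x=13: ŷ = -6 + 1.3·13 = 10.9; r = 9.4 − 10.9 = -1.5
x=14: ŷ = -6 + 1.3·14 = 12.2; r = 12.7 − 12.2 = 0.5

-1, -0.5, 2.5, 0, 0, -1.5, 0.5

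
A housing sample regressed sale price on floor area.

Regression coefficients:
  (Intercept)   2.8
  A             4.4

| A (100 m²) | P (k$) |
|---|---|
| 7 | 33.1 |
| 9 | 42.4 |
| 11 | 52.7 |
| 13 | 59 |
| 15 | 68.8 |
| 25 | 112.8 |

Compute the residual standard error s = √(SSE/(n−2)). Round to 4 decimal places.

s = 0.9354

A=7: P̂ = 2.8 + 4.4·7 = 33.6; r = 33.1 − 33.6 = -0.5
A=9: P̂ = 2.8 + 4.4·9 = 42.4; r = 42.4 − 42.4 = 0
A=11: P̂ = 2.8 + 4.4·11 = 51.2; r = 52.7 − 51.2 = 1.5
A=13: P̂ = 2.8 + 4.4·13 = 60; r = 59 − 60 = -1
A=15: P̂ = 2.8 + 4.4·15 = 68.8; r = 68.8 − 68.8 = 0
A=25: P̂ = 2.8 + 4.4·25 = 112.8; r = 112.8 − 112.8 = 0
SSE = 0.25 + 0 + 2.25 + 1 + 0 + 0 = 3.5
s = √(3.5/4) = √0.875 ≈ 0.9354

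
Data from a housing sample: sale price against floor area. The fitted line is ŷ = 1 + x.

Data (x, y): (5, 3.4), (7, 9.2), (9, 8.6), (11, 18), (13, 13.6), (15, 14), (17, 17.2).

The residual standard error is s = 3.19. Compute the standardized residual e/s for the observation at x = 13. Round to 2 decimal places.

-0.13

ŷ = 1 + 13 = 14
e = 13.6 − 14 = -0.4
e/s = -0.4 / 3.19 = -0.13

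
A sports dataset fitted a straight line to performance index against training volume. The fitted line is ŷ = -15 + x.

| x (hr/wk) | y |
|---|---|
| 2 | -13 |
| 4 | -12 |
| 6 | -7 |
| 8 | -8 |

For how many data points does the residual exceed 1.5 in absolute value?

x=2: ŷ = -15 + 2 = -13; r = -13 − (-13) = 0
x=4: ŷ = -15 + 4 = -11; r = -12 − (-11) = -1
x=6: ŷ = -15 + 6 = -9; r = -7 − (-9) = 2
x=8: ŷ = -15 + 8 = -7; r = -8 − (-7) = -1
|r| > 1.5: x=6 (|r|=2) → 1

1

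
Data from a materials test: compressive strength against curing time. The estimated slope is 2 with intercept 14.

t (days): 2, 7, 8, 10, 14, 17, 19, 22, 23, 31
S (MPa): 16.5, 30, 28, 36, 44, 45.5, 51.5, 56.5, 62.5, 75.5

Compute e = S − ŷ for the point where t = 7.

ŷ = 14 + 2·7 = 28
e = 30 − 28 = 2

e = 2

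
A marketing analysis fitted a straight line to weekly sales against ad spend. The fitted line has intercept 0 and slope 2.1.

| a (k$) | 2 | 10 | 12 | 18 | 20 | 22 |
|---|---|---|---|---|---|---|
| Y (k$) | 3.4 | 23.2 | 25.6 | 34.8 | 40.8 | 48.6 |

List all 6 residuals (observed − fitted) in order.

-0.8, 2.2, 0.4, -3, -1.2, 2.4

a=2: Ŷ = 2.1·2 = 4.2; e = 3.4 − 4.2 = -0.8
a=10: Ŷ = 2.1·10 = 21; e = 23.2 − 21 = 2.2
a=12: Ŷ = 2.1·12 = 25.2; e = 25.6 − 25.2 = 0.4
a=18: Ŷ = 2.1·18 = 37.8; e = 34.8 − 37.8 = -3
a=20: Ŷ = 2.1·20 = 42; e = 40.8 − 42 = -1.2
a=22: Ŷ = 2.1·22 = 46.2; e = 48.6 − 46.2 = 2.4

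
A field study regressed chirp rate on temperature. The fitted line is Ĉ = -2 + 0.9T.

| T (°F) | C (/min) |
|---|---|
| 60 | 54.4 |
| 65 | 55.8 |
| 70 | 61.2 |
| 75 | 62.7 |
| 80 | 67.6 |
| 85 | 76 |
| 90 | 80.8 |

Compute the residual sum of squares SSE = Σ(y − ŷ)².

T=60: Ĉ = -2 + 0.9·60 = 52; e = 54.4 − 52 = 2.4
T=65: Ĉ = -2 + 0.9·65 = 56.5; e = 55.8 − 56.5 = -0.7
T=70: Ĉ = -2 + 0.9·70 = 61; e = 61.2 − 61 = 0.2
T=75: Ĉ = -2 + 0.9·75 = 65.5; e = 62.7 − 65.5 = -2.8
T=80: Ĉ = -2 + 0.9·80 = 70; e = 67.6 − 70 = -2.4
T=85: Ĉ = -2 + 0.9·85 = 74.5; e = 76 − 74.5 = 1.5
T=90: Ĉ = -2 + 0.9·90 = 79; e = 80.8 − 79 = 1.8
SSE = 5.76 + 0.49 + 0.04 + 7.84 + 5.76 + 2.25 + 3.24 = 25.38

SSE = 25.38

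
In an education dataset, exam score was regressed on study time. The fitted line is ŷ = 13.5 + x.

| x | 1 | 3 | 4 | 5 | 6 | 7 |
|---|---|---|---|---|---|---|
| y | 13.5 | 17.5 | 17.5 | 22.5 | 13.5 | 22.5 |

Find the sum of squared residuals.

x=1: ŷ = 13.5 + 1 = 14.5; e = 13.5 − 14.5 = -1
x=3: ŷ = 13.5 + 3 = 16.5; e = 17.5 − 16.5 = 1
x=4: ŷ = 13.5 + 4 = 17.5; e = 17.5 − 17.5 = 0
x=5: ŷ = 13.5 + 5 = 18.5; e = 22.5 − 18.5 = 4
x=6: ŷ = 13.5 + 6 = 19.5; e = 13.5 − 19.5 = -6
x=7: ŷ = 13.5 + 7 = 20.5; e = 22.5 − 20.5 = 2
SSE = 1 + 1 + 0 + 16 + 36 + 4 = 58

SSE = 58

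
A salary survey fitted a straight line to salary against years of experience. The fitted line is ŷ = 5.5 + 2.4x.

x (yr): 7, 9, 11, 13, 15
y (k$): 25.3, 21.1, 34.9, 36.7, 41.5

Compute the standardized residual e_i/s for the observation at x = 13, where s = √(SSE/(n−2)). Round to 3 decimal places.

0.000

x=7: ŷ = 5.5 + 2.4·7 = 22.3; e = 25.3 − 22.3 = 3
x=9: ŷ = 5.5 + 2.4·9 = 27.1; e = 21.1 − 27.1 = -6
x=11: ŷ = 5.5 + 2.4·11 = 31.9; e = 34.9 − 31.9 = 3
x=13: ŷ = 5.5 + 2.4·13 = 36.7; e = 36.7 − 36.7 = 0
x=15: ŷ = 5.5 + 2.4·15 = 41.5; e = 41.5 − 41.5 = 0
SSE = 9 + 36 + 9 + 0 + 0 = 54
s = √(54/3) = 4.24264
e/s = 0 / 4.24264 = 0.000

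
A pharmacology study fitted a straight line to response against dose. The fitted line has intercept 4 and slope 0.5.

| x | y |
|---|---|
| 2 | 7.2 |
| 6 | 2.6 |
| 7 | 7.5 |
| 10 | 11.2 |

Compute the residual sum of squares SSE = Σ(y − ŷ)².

x=2: ŷ = 4 + 0.5·2 = 5; e = 7.2 − 5 = 2.2
x=6: ŷ = 4 + 0.5·6 = 7; e = 2.6 − 7 = -4.4
x=7: ŷ = 4 + 0.5·7 = 7.5; e = 7.5 − 7.5 = 0
x=10: ŷ = 4 + 0.5·10 = 9; e = 11.2 − 9 = 2.2
SSE = 4.84 + 19.36 + 0 + 4.84 = 29.04

SSE = 29.04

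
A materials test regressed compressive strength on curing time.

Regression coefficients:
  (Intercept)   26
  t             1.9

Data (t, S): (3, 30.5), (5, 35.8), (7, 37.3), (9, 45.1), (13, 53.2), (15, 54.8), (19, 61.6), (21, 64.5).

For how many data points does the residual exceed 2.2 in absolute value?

t=3: Ŝ = 26 + 1.9·3 = 31.7; r = 30.5 − 31.7 = -1.2
t=5: Ŝ = 26 + 1.9·5 = 35.5; r = 35.8 − 35.5 = 0.3
t=7: Ŝ = 26 + 1.9·7 = 39.3; r = 37.3 − 39.3 = -2
t=9: Ŝ = 26 + 1.9·9 = 43.1; r = 45.1 − 43.1 = 2
t=13: Ŝ = 26 + 1.9·13 = 50.7; r = 53.2 − 50.7 = 2.5
t=15: Ŝ = 26 + 1.9·15 = 54.5; r = 54.8 − 54.5 = 0.3
t=19: Ŝ = 26 + 1.9·19 = 62.1; r = 61.6 − 62.1 = -0.5
t=21: Ŝ = 26 + 1.9·21 = 65.9; r = 64.5 − 65.9 = -1.4
|r| > 2.2: t=13 (|r|=2.5) → 1

1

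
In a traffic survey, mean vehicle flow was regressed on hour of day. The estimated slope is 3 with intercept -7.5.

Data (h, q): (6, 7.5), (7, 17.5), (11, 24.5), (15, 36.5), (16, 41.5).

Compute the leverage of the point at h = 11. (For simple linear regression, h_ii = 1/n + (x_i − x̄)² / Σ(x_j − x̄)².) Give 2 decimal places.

h = 0.20

h̄ = (6 + 7 + 11 + 15 + 16)/5 = 11
Σ(h − h̄)² = 25 + 16 + 0 + 16 + 25 = 82
h = 1/5 + (0)²/82 = 0.2 + 0 = 0.20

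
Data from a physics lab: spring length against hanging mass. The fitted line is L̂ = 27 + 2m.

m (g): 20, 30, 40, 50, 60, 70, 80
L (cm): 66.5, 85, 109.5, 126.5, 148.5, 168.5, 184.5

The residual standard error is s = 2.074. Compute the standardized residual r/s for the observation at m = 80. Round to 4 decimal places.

L̂ = 27 + 2·80 = 187
r = 184.5 − 187 = -2.5
r/s = -2.5 / 2.074 = -1.2054

-1.2054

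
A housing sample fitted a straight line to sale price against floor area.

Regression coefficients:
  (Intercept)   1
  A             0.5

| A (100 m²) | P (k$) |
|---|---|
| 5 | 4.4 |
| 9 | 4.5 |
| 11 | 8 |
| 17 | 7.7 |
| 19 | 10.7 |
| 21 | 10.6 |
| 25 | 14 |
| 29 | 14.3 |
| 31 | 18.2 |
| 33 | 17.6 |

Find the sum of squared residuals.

SSE = 12.74

A=5: ŷ = 1 + 0.5·5 = 3.5; e = 4.4 − 3.5 = 0.9
A=9: ŷ = 1 + 0.5·9 = 5.5; e = 4.5 − 5.5 = -1
A=11: ŷ = 1 + 0.5·11 = 6.5; e = 8 − 6.5 = 1.5
A=17: ŷ = 1 + 0.5·17 = 9.5; e = 7.7 − 9.5 = -1.8
A=19: ŷ = 1 + 0.5·19 = 10.5; e = 10.7 − 10.5 = 0.2
A=21: ŷ = 1 + 0.5·21 = 11.5; e = 10.6 − 11.5 = -0.9
A=25: ŷ = 1 + 0.5·25 = 13.5; e = 14 − 13.5 = 0.5
A=29: ŷ = 1 + 0.5·29 = 15.5; e = 14.3 − 15.5 = -1.2
A=31: ŷ = 1 + 0.5·31 = 16.5; e = 18.2 − 16.5 = 1.7
A=33: ŷ = 1 + 0.5·33 = 17.5; e = 17.6 − 17.5 = 0.1
SSE = 0.81 + 1 + 2.25 + 3.24 + 0.04 + 0.81 + 0.25 + 1.44 + 2.89 + 0.01 = 12.74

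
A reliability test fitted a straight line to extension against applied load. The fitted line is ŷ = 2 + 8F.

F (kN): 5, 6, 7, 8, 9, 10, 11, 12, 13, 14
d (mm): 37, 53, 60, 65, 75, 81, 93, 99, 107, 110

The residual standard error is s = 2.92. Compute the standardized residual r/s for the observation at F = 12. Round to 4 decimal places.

0.3425

ŷ = 2 + 8·12 = 98
r = 99 − 98 = 1
r/s = 1 / 2.92 = 0.3425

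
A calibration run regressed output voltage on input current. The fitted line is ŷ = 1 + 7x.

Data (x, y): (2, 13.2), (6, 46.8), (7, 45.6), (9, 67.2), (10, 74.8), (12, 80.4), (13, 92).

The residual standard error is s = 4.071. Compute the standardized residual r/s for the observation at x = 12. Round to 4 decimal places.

ŷ = 1 + 7·12 = 85
r = 80.4 − 85 = -4.6
r/s = -4.6 / 4.071 = -1.1299

-1.1299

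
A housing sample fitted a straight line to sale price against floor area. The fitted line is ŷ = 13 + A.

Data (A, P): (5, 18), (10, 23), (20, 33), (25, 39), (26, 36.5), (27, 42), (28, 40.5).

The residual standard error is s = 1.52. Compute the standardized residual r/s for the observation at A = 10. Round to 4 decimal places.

0.0000

ŷ = 13 + 10 = 23
r = 23 − 23 = 0
r/s = 0 / 1.52 = 0.0000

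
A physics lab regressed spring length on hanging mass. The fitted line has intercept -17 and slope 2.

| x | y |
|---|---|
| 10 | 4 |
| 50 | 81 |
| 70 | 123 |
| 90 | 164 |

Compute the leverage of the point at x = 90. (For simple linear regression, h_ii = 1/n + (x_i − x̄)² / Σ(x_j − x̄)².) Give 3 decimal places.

x̄ = (10 + 50 + 70 + 90)/4 = 55
Σ(x − x̄)² = 2025 + 25 + 225 + 1225 = 3500
h = 1/4 + (35)²/3500 = 0.25 + 0.35 = 0.600

h = 0.600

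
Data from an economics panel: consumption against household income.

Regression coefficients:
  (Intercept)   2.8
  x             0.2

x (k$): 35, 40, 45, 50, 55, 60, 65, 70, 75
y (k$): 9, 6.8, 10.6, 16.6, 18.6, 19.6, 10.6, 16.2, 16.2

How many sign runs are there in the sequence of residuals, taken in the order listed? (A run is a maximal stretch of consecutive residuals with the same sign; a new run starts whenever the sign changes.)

x=35: ŷ = 2.8 + 0.2·35 = 9.8; r = 9 − 9.8 = -0.8
x=40: ŷ = 2.8 + 0.2·40 = 10.8; r = 6.8 − 10.8 = -4
x=45: ŷ = 2.8 + 0.2·45 = 11.8; r = 10.6 − 11.8 = -1.2
x=50: ŷ = 2.8 + 0.2·50 = 12.8; r = 16.6 − 12.8 = 3.8
x=55: ŷ = 2.8 + 0.2·55 = 13.8; r = 18.6 − 13.8 = 4.8
x=60: ŷ = 2.8 + 0.2·60 = 14.8; r = 19.6 − 14.8 = 4.8
x=65: ŷ = 2.8 + 0.2·65 = 15.8; r = 10.6 − 15.8 = -5.2
x=70: ŷ = 2.8 + 0.2·70 = 16.8; r = 16.2 − 16.8 = -0.6
x=75: ŷ = 2.8 + 0.2·75 = 17.8; r = 16.2 − 17.8 = -1.6
Signs: − − − + + + − − −
Runs: −×3, +×3, −×3 → 3

3 runs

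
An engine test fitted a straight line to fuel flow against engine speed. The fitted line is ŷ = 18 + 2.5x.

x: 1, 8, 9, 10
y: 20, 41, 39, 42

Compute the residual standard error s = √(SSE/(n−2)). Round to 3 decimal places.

x=1: ŷ = 18 + 2.5·1 = 20.5; e = 20 − 20.5 = -0.5
x=8: ŷ = 18 + 2.5·8 = 38; e = 41 − 38 = 3
x=9: ŷ = 18 + 2.5·9 = 40.5; e = 39 − 40.5 = -1.5
x=10: ŷ = 18 + 2.5·10 = 43; e = 42 − 43 = -1
SSE = 0.25 + 9 + 2.25 + 1 = 12.5
s = √(12.5/2) = √6.25 ≈ 2.500

s = 2.500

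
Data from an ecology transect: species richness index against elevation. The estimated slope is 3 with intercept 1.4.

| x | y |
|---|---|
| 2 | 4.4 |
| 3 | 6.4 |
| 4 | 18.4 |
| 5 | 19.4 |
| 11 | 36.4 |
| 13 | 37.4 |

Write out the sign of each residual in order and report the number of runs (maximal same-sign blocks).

3 runs

x=2: ŷ = 1.4 + 3·2 = 7.4; r = 4.4 − 7.4 = -3
x=3: ŷ = 1.4 + 3·3 = 10.4; r = 6.4 − 10.4 = -4
x=4: ŷ = 1.4 + 3·4 = 13.4; r = 18.4 − 13.4 = 5
x=5: ŷ = 1.4 + 3·5 = 16.4; r = 19.4 − 16.4 = 3
x=11: ŷ = 1.4 + 3·11 = 34.4; r = 36.4 − 34.4 = 2
x=13: ŷ = 1.4 + 3·13 = 40.4; r = 37.4 − 40.4 = -3
Signs: − − + + + −
Runs: −×2, +×3, −×1 → 3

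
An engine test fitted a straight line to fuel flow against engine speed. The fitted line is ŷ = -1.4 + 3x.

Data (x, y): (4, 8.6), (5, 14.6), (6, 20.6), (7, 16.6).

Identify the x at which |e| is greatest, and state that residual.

x = 6, e = 4

x=4: ŷ = -1.4 + 3·4 = 10.6; e = 8.6 − 10.6 = -2
x=5: ŷ = -1.4 + 3·5 = 13.6; e = 14.6 − 13.6 = 1
x=6: ŷ = -1.4 + 3·6 = 16.6; e = 20.6 − 16.6 = 4
x=7: ŷ = -1.4 + 3·7 = 19.6; e = 16.6 − 19.6 = -3
Largest |e| is 4 at x = 6, residual 4.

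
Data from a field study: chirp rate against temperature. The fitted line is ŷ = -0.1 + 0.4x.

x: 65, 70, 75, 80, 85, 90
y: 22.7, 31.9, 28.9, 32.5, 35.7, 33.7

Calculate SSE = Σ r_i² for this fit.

SSE = 35.68

x=65: ŷ = -0.1 + 0.4·65 = 25.9; r = 22.7 − 25.9 = -3.2
x=70: ŷ = -0.1 + 0.4·70 = 27.9; r = 31.9 − 27.9 = 4
x=75: ŷ = -0.1 + 0.4·75 = 29.9; r = 28.9 − 29.9 = -1
x=80: ŷ = -0.1 + 0.4·80 = 31.9; r = 32.5 − 31.9 = 0.6
x=85: ŷ = -0.1 + 0.4·85 = 33.9; r = 35.7 − 33.9 = 1.8
x=90: ŷ = -0.1 + 0.4·90 = 35.9; r = 33.7 − 35.9 = -2.2
SSE = 10.24 + 16 + 1 + 0.36 + 3.24 + 4.84 = 35.68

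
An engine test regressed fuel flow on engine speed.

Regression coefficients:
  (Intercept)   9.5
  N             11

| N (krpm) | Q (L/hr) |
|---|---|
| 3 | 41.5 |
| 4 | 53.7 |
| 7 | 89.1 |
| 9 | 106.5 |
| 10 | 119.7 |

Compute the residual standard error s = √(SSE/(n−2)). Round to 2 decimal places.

N=3: ŷ = 9.5 + 11·3 = 42.5; r = 41.5 − 42.5 = -1
N=4: ŷ = 9.5 + 11·4 = 53.5; r = 53.7 − 53.5 = 0.2
N=7: ŷ = 9.5 + 11·7 = 86.5; r = 89.1 − 86.5 = 2.6
N=9: ŷ = 9.5 + 11·9 = 108.5; r = 106.5 − 108.5 = -2
N=10: ŷ = 9.5 + 11·10 = 119.5; r = 119.7 − 119.5 = 0.2
SSE = 1 + 0.04 + 6.76 + 4 + 0.04 = 11.84
s = √(11.84/3) = √3.94667 ≈ 1.99

s = 1.99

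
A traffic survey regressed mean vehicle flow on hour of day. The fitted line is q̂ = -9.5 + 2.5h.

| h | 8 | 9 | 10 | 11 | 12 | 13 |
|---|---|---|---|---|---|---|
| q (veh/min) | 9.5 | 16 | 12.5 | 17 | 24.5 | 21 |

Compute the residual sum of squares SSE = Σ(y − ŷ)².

SSE = 40

h=8: q̂ = -9.5 + 2.5·8 = 10.5; r = 9.5 − 10.5 = -1
h=9: q̂ = -9.5 + 2.5·9 = 13; r = 16 − 13 = 3
h=10: q̂ = -9.5 + 2.5·10 = 15.5; r = 12.5 − 15.5 = -3
h=11: q̂ = -9.5 + 2.5·11 = 18; r = 17 − 18 = -1
h=12: q̂ = -9.5 + 2.5·12 = 20.5; r = 24.5 − 20.5 = 4
h=13: q̂ = -9.5 + 2.5·13 = 23; r = 21 − 23 = -2
SSE = 1 + 9 + 9 + 1 + 16 + 4 = 40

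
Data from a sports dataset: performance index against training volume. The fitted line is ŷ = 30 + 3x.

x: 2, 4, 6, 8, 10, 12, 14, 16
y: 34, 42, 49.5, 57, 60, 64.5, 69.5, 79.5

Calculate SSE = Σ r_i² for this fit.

SSE = 26

x=2: ŷ = 30 + 3·2 = 36; r = 34 − 36 = -2
x=4: ŷ = 30 + 3·4 = 42; r = 42 − 42 = 0
x=6: ŷ = 30 + 3·6 = 48; r = 49.5 − 48 = 1.5
x=8: ŷ = 30 + 3·8 = 54; r = 57 − 54 = 3
x=10: ŷ = 30 + 3·10 = 60; r = 60 − 60 = 0
x=12: ŷ = 30 + 3·12 = 66; r = 64.5 − 66 = -1.5
x=14: ŷ = 30 + 3·14 = 72; r = 69.5 − 72 = -2.5
x=16: ŷ = 30 + 3·16 = 78; r = 79.5 − 78 = 1.5
SSE = 4 + 0 + 2.25 + 9 + 0 + 2.25 + 6.25 + 2.25 = 26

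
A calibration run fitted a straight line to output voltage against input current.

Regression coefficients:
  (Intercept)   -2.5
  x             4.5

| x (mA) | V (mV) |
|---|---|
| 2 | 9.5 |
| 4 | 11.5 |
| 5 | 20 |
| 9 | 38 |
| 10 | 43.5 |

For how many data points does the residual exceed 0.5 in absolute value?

x=2: V̂ = -2.5 + 4.5·2 = 6.5; r = 9.5 − 6.5 = 3
x=4: V̂ = -2.5 + 4.5·4 = 15.5; r = 11.5 − 15.5 = -4
x=5: V̂ = -2.5 + 4.5·5 = 20; r = 20 − 20 = 0
x=9: V̂ = -2.5 + 4.5·9 = 38; r = 38 − 38 = 0
x=10: V̂ = -2.5 + 4.5·10 = 42.5; r = 43.5 − 42.5 = 1
|r| > 0.5: x=2 (|r|=3), x=4 (|r|=4), x=10 (|r|=1) → 3

3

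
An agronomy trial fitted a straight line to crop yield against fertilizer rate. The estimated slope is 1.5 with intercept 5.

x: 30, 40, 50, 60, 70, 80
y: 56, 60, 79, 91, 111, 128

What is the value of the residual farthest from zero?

x=30: ŷ = 5 + 1.5·30 = 50; e = 56 − 50 = 6
x=40: ŷ = 5 + 1.5·40 = 65; e = 60 − 65 = -5
x=50: ŷ = 5 + 1.5·50 = 80; e = 79 − 80 = -1
x=60: ŷ = 5 + 1.5·60 = 95; e = 91 − 95 = -4
x=70: ŷ = 5 + 1.5·70 = 110; e = 111 − 110 = 1
x=80: ŷ = 5 + 1.5·80 = 125; e = 128 − 125 = 3
Largest |e| is 6 at x = 30, residual 6.

e = 6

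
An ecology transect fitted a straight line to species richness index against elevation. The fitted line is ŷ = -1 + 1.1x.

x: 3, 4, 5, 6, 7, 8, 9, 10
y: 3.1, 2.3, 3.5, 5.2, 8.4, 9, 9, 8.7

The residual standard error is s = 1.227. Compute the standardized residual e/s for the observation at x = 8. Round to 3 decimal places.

ŷ = -1 + 1.1·8 = 7.8
e = 9 − 7.8 = 1.2
e/s = 1.2 / 1.227 = 0.978

0.978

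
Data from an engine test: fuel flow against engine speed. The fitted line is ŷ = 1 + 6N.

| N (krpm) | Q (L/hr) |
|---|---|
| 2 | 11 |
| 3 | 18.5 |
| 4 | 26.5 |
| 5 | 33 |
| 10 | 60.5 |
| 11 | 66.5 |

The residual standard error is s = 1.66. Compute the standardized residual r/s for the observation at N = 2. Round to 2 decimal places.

-1.20

ŷ = 1 + 6·2 = 13
r = 11 − 13 = -2
r/s = -2 / 1.66 = -1.20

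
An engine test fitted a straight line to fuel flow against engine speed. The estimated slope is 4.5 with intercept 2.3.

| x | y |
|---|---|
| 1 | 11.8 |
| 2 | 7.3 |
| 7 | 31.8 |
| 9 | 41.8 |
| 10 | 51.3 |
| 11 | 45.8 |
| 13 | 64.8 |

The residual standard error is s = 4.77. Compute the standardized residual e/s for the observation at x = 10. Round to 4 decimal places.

0.8386

ŷ = 2.3 + 4.5·10 = 47.3
e = 51.3 − 47.3 = 4
e/s = 4 / 4.77 = 0.8386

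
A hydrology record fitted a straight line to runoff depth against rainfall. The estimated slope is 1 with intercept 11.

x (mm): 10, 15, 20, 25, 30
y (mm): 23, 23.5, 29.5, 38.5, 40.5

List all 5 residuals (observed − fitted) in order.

2, -2.5, -1.5, 2.5, -0.5

x=10: ŷ = 11 + 10 = 21; r = 23 − 21 = 2
x=15: ŷ = 11 + 15 = 26; r = 23.5 − 26 = -2.5
x=20: ŷ = 11 + 20 = 31; r = 29.5 − 31 = -1.5
x=25: ŷ = 11 + 25 = 36; r = 38.5 − 36 = 2.5
x=30: ŷ = 11 + 30 = 41; r = 40.5 − 41 = -0.5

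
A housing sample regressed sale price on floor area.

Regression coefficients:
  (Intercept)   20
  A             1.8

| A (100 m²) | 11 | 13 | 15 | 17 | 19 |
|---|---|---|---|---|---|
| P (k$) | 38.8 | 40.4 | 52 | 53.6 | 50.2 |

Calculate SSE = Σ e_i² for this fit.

SSE = 60

A=11: ŷ = 20 + 1.8·11 = 39.8; e = 38.8 − 39.8 = -1
A=13: ŷ = 20 + 1.8·13 = 43.4; e = 40.4 − 43.4 = -3
A=15: ŷ = 20 + 1.8·15 = 47; e = 52 − 47 = 5
A=17: ŷ = 20 + 1.8·17 = 50.6; e = 53.6 − 50.6 = 3
A=19: ŷ = 20 + 1.8·19 = 54.2; e = 50.2 − 54.2 = -4
SSE = 1 + 9 + 25 + 9 + 16 = 60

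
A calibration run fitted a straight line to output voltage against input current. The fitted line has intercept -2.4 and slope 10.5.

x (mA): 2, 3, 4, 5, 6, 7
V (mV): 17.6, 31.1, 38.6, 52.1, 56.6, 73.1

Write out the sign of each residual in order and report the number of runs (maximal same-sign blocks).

6 runs

x=2: ŷ = -2.4 + 10.5·2 = 18.6; r = 17.6 − 18.6 = -1
x=3: ŷ = -2.4 + 10.5·3 = 29.1; r = 31.1 − 29.1 = 2
x=4: ŷ = -2.4 + 10.5·4 = 39.6; r = 38.6 − 39.6 = -1
x=5: ŷ = -2.4 + 10.5·5 = 50.1; r = 52.1 − 50.1 = 2
x=6: ŷ = -2.4 + 10.5·6 = 60.6; r = 56.6 − 60.6 = -4
x=7: ŷ = -2.4 + 10.5·7 = 71.1; r = 73.1 − 71.1 = 2
Signs: − + − + − +
Runs: −×1, +×1, −×1, +×1, −×1, +×1 → 6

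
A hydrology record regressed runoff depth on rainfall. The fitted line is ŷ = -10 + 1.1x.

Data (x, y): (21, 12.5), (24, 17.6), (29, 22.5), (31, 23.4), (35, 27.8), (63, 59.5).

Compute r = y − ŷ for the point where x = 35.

r = -0.7

ŷ = -10 + 1.1·35 = 28.5
r = 27.8 − 28.5 = -0.7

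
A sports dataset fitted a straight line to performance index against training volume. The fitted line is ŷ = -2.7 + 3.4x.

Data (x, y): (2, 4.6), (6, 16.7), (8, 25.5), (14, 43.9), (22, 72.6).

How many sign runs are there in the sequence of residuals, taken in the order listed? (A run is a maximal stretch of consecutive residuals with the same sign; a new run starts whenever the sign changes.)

5 runs

x=2: ŷ = -2.7 + 3.4·2 = 4.1; r = 4.6 − 4.1 = 0.5
x=6: ŷ = -2.7 + 3.4·6 = 17.7; r = 16.7 − 17.7 = -1
x=8: ŷ = -2.7 + 3.4·8 = 24.5; r = 25.5 − 24.5 = 1
x=14: ŷ = -2.7 + 3.4·14 = 44.9; r = 43.9 − 44.9 = -1
x=22: ŷ = -2.7 + 3.4·22 = 72.1; r = 72.6 − 72.1 = 0.5
Signs: + − + − +
Runs: +×1, −×1, +×1, −×1, +×1 → 5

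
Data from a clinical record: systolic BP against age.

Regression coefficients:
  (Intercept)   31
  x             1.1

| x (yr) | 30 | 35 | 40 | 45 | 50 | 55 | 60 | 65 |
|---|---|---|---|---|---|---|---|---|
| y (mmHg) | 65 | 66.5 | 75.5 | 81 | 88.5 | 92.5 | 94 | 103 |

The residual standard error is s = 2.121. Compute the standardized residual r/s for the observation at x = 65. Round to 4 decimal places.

0.2357

ŷ = 31 + 1.1·65 = 102.5
r = 103 − 102.5 = 0.5
r/s = 0.5 / 2.121 = 0.2357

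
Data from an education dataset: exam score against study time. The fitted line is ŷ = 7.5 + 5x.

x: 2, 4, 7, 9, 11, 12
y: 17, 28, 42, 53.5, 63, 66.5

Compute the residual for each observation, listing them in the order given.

x=2: ŷ = 7.5 + 5·2 = 17.5; e = 17 − 17.5 = -0.5
x=4: ŷ = 7.5 + 5·4 = 27.5; e = 28 − 27.5 = 0.5
x=7: ŷ = 7.5 + 5·7 = 42.5; e = 42 − 42.5 = -0.5
x=9: ŷ = 7.5 + 5·9 = 52.5; e = 53.5 − 52.5 = 1
x=11: ŷ = 7.5 + 5·11 = 62.5; e = 63 − 62.5 = 0.5
x=12: ŷ = 7.5 + 5·12 = 67.5; e = 66.5 − 67.5 = -1

-0.5, 0.5, -0.5, 1, 0.5, -1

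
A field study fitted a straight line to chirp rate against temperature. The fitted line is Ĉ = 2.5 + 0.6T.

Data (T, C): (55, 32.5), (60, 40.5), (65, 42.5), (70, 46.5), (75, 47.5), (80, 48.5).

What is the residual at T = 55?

Ĉ = 2.5 + 0.6·55 = 35.5
e = 32.5 − 35.5 = -3

e = -3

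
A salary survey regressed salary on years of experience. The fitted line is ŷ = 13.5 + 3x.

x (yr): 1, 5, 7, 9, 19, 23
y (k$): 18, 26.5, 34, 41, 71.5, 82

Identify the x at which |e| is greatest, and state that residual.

x = 5, e = -2

x=1: ŷ = 13.5 + 3·1 = 16.5; e = 18 − 16.5 = 1.5
x=5: ŷ = 13.5 + 3·5 = 28.5; e = 26.5 − 28.5 = -2
x=7: ŷ = 13.5 + 3·7 = 34.5; e = 34 − 34.5 = -0.5
x=9: ŷ = 13.5 + 3·9 = 40.5; e = 41 − 40.5 = 0.5
x=19: ŷ = 13.5 + 3·19 = 70.5; e = 71.5 − 70.5 = 1
x=23: ŷ = 13.5 + 3·23 = 82.5; e = 82 − 82.5 = -0.5
Largest |e| is 2 at x = 5, residual -2.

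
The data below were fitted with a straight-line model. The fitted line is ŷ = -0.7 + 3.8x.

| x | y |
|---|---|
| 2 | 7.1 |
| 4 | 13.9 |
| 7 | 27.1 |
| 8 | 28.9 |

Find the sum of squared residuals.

SSE = 2.48

x=2: ŷ = -0.7 + 3.8·2 = 6.9; r = 7.1 − 6.9 = 0.2
x=4: ŷ = -0.7 + 3.8·4 = 14.5; r = 13.9 − 14.5 = -0.6
x=7: ŷ = -0.7 + 3.8·7 = 25.9; r = 27.1 − 25.9 = 1.2
x=8: ŷ = -0.7 + 3.8·8 = 29.7; r = 28.9 − 29.7 = -0.8
SSE = 0.04 + 0.36 + 1.44 + 0.64 = 2.48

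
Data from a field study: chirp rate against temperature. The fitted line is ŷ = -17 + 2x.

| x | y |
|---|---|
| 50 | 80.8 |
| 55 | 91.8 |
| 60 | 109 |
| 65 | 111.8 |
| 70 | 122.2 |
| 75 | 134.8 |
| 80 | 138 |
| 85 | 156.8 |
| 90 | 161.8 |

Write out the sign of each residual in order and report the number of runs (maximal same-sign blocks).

7 runs

x=50: ŷ = -17 + 2·50 = 83; e = 80.8 − 83 = -2.2
x=55: ŷ = -17 + 2·55 = 93; e = 91.8 − 93 = -1.2
x=60: ŷ = -17 + 2·60 = 103; e = 109 − 103 = 6
x=65: ŷ = -17 + 2·65 = 113; e = 111.8 − 113 = -1.2
x=70: ŷ = -17 + 2·70 = 123; e = 122.2 − 123 = -0.8
x=75: ŷ = -17 + 2·75 = 133; e = 134.8 − 133 = 1.8
x=80: ŷ = -17 + 2·80 = 143; e = 138 − 143 = -5
x=85: ŷ = -17 + 2·85 = 153; e = 156.8 − 153 = 3.8
x=90: ŷ = -17 + 2·90 = 163; e = 161.8 − 163 = -1.2
Signs: − − + − − + − + −
Runs: −×2, +×1, −×2, +×1, −×1, +×1, −×1 → 7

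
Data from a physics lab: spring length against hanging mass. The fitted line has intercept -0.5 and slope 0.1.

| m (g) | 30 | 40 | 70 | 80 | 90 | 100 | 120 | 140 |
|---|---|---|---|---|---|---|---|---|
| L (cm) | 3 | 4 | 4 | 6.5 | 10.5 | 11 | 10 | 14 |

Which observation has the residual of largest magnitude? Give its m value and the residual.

m=30: L̂ = -0.5 + 0.1·30 = 2.5; r = 3 − 2.5 = 0.5
m=40: L̂ = -0.5 + 0.1·40 = 3.5; r = 4 − 3.5 = 0.5
m=70: L̂ = -0.5 + 0.1·70 = 6.5; r = 4 − 6.5 = -2.5
m=80: L̂ = -0.5 + 0.1·80 = 7.5; r = 6.5 − 7.5 = -1
m=90: L̂ = -0.5 + 0.1·90 = 8.5; r = 10.5 − 8.5 = 2
m=100: L̂ = -0.5 + 0.1·100 = 9.5; r = 11 − 9.5 = 1.5
m=120: L̂ = -0.5 + 0.1·120 = 11.5; r = 10 − 11.5 = -1.5
m=140: L̂ = -0.5 + 0.1·140 = 13.5; r = 14 − 13.5 = 0.5
Largest |r| is 2.5 at m = 70, residual -2.5.

m = 70, r = -2.5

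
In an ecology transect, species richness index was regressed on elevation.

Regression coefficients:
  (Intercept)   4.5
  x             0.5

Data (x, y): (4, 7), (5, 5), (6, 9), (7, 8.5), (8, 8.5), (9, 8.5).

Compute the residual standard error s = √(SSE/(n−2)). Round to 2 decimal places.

s = 1.32

x=4: ŷ = 4.5 + 0.5·4 = 6.5; e = 7 − 6.5 = 0.5
x=5: ŷ = 4.5 + 0.5·5 = 7; e = 5 − 7 = -2
x=6: ŷ = 4.5 + 0.5·6 = 7.5; e = 9 − 7.5 = 1.5
x=7: ŷ = 4.5 + 0.5·7 = 8; e = 8.5 − 8 = 0.5
x=8: ŷ = 4.5 + 0.5·8 = 8.5; e = 8.5 − 8.5 = 0
x=9: ŷ = 4.5 + 0.5·9 = 9; e = 8.5 − 9 = -0.5
SSE = 0.25 + 4 + 2.25 + 0.25 + 0 + 0.25 = 7
s = √(7/4) = √1.75 ≈ 1.32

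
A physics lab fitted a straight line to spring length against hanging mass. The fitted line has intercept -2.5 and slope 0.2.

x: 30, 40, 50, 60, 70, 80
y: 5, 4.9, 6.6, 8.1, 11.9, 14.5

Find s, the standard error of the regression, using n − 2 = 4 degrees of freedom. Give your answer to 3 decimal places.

s = 1.279

x=30: ŷ = -2.5 + 0.2·30 = 3.5; r = 5 − 3.5 = 1.5
x=40: ŷ = -2.5 + 0.2·40 = 5.5; r = 4.9 − 5.5 = -0.6
x=50: ŷ = -2.5 + 0.2·50 = 7.5; r = 6.6 − 7.5 = -0.9
x=60: ŷ = -2.5 + 0.2·60 = 9.5; r = 8.1 − 9.5 = -1.4
x=70: ŷ = -2.5 + 0.2·70 = 11.5; r = 11.9 − 11.5 = 0.4
x=80: ŷ = -2.5 + 0.2·80 = 13.5; r = 14.5 − 13.5 = 1
SSE = 2.25 + 0.36 + 0.81 + 1.96 + 0.16 + 1 = 6.54
s = √(6.54/4) = √1.635 ≈ 1.279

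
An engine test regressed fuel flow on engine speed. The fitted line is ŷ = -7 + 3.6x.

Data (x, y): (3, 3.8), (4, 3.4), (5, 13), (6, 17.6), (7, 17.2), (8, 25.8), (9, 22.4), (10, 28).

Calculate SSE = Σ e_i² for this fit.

x=3: ŷ = -7 + 3.6·3 = 3.8; e = 3.8 − 3.8 = 0
x=4: ŷ = -7 + 3.6·4 = 7.4; e = 3.4 − 7.4 = -4
x=5: ŷ = -7 + 3.6·5 = 11; e = 13 − 11 = 2
x=6: ŷ = -7 + 3.6·6 = 14.6; e = 17.6 − 14.6 = 3
x=7: ŷ = -7 + 3.6·7 = 18.2; e = 17.2 − 18.2 = -1
x=8: ŷ = -7 + 3.6·8 = 21.8; e = 25.8 − 21.8 = 4
x=9: ŷ = -7 + 3.6·9 = 25.4; e = 22.4 − 25.4 = -3
x=10: ŷ = -7 + 3.6·10 = 29; e = 28 − 29 = -1
SSE = 0 + 16 + 4 + 9 + 1 + 16 + 9 + 1 = 56

SSE = 56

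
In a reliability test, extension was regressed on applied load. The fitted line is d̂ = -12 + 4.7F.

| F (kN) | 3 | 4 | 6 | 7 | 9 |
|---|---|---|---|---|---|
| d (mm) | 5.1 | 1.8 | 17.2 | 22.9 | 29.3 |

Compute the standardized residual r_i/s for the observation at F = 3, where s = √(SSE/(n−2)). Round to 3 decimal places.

F=3: d̂ = -12 + 4.7·3 = 2.1; r = 5.1 − 2.1 = 3
F=4: d̂ = -12 + 4.7·4 = 6.8; r = 1.8 − 6.8 = -5
F=6: d̂ = -12 + 4.7·6 = 16.2; r = 17.2 − 16.2 = 1
F=7: d̂ = -12 + 4.7·7 = 20.9; r = 22.9 − 20.9 = 2
F=9: d̂ = -12 + 4.7·9 = 30.3; r = 29.3 − 30.3 = -1
SSE = 9 + 25 + 1 + 4 + 1 = 40
s = √(40/3) = 3.65148
r/s = 3 / 3.65148 = 0.822

0.822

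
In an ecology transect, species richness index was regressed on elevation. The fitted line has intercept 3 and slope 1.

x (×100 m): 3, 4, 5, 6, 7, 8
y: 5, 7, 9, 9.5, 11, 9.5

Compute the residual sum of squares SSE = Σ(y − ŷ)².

SSE = 5.5

x=3: ŷ = 3 + 3 = 6; e = 5 − 6 = -1
x=4: ŷ = 3 + 4 = 7; e = 7 − 7 = 0
x=5: ŷ = 3 + 5 = 8; e = 9 − 8 = 1
x=6: ŷ = 3 + 6 = 9; e = 9.5 − 9 = 0.5
x=7: ŷ = 3 + 7 = 10; e = 11 − 10 = 1
x=8: ŷ = 3 + 8 = 11; e = 9.5 − 11 = -1.5
SSE = 1 + 0 + 1 + 0.25 + 1 + 2.25 = 5.5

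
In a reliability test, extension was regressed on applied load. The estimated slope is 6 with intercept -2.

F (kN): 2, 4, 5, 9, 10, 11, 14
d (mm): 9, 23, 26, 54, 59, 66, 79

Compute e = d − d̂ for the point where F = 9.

d̂ = -2 + 6·9 = 52
e = 54 − 52 = 2

e = 2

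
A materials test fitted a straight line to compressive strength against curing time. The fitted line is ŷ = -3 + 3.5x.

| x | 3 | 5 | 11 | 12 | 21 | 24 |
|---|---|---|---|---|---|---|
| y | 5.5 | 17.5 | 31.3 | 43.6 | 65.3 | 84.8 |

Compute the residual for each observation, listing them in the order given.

-2, 3, -4.2, 4.6, -5.2, 3.8

x=3: ŷ = -3 + 3.5·3 = 7.5; r = 5.5 − 7.5 = -2
x=5: ŷ = -3 + 3.5·5 = 14.5; r = 17.5 − 14.5 = 3
x=11: ŷ = -3 + 3.5·11 = 35.5; r = 31.3 − 35.5 = -4.2
x=12: ŷ = -3 + 3.5·12 = 39; r = 43.6 − 39 = 4.6
x=21: ŷ = -3 + 3.5·21 = 70.5; r = 65.3 − 70.5 = -5.2
x=24: ŷ = -3 + 3.5·24 = 81; r = 84.8 − 81 = 3.8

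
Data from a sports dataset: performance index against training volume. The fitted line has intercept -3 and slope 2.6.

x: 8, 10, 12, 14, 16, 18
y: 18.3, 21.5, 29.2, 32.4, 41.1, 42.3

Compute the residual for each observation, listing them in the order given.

x=8: ŷ = -3 + 2.6·8 = 17.8; r = 18.3 − 17.8 = 0.5
x=10: ŷ = -3 + 2.6·10 = 23; r = 21.5 − 23 = -1.5
x=12: ŷ = -3 + 2.6·12 = 28.2; r = 29.2 − 28.2 = 1
x=14: ŷ = -3 + 2.6·14 = 33.4; r = 32.4 − 33.4 = -1
x=16: ŷ = -3 + 2.6·16 = 38.6; r = 41.1 − 38.6 = 2.5
x=18: ŷ = -3 + 2.6·18 = 43.8; r = 42.3 − 43.8 = -1.5

0.5, -1.5, 1, -1, 2.5, -1.5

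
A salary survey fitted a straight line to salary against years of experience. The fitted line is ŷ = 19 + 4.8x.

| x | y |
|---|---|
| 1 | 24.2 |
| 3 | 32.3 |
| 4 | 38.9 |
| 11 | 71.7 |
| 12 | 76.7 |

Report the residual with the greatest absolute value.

x=1: ŷ = 19 + 4.8·1 = 23.8; e = 24.2 − 23.8 = 0.4
x=3: ŷ = 19 + 4.8·3 = 33.4; e = 32.3 − 33.4 = -1.1
x=4: ŷ = 19 + 4.8·4 = 38.2; e = 38.9 − 38.2 = 0.7
x=11: ŷ = 19 + 4.8·11 = 71.8; e = 71.7 − 71.8 = -0.1
x=12: ŷ = 19 + 4.8·12 = 76.6; e = 76.7 − 76.6 = 0.1
Largest |e| is 1.1 at x = 3, residual -1.1.

e = -1.1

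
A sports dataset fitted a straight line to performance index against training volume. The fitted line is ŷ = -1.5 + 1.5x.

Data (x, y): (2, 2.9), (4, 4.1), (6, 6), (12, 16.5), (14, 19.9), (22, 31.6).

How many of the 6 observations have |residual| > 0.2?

x=2: ŷ = -1.5 + 1.5·2 = 1.5; r = 2.9 − 1.5 = 1.4
x=4: ŷ = -1.5 + 1.5·4 = 4.5; r = 4.1 − 4.5 = -0.4
x=6: ŷ = -1.5 + 1.5·6 = 7.5; r = 6 − 7.5 = -1.5
x=12: ŷ = -1.5 + 1.5·12 = 16.5; r = 16.5 − 16.5 = 0
x=14: ŷ = -1.5 + 1.5·14 = 19.5; r = 19.9 − 19.5 = 0.4
x=22: ŷ = -1.5 + 1.5·22 = 31.5; r = 31.6 − 31.5 = 0.1
|r| > 0.2: x=2 (|r|=1.4), x=4 (|r|=0.4), x=6 (|r|=1.5), x=14 (|r|=0.4) → 4

4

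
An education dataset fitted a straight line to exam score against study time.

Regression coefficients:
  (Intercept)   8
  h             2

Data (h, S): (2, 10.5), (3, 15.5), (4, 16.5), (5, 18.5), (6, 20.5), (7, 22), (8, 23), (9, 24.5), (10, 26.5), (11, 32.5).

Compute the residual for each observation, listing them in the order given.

h=2: ŷ = 8 + 2·2 = 12; r = 10.5 − 12 = -1.5
h=3: ŷ = 8 + 2·3 = 14; r = 15.5 − 14 = 1.5
h=4: ŷ = 8 + 2·4 = 16; r = 16.5 − 16 = 0.5
h=5: ŷ = 8 + 2·5 = 18; r = 18.5 − 18 = 0.5
h=6: ŷ = 8 + 2·6 = 20; r = 20.5 − 20 = 0.5
h=7: ŷ = 8 + 2·7 = 22; r = 22 − 22 = 0
h=8: ŷ = 8 + 2·8 = 24; r = 23 − 24 = -1
h=9: ŷ = 8 + 2·9 = 26; r = 24.5 − 26 = -1.5
h=10: ŷ = 8 + 2·10 = 28; r = 26.5 − 28 = -1.5
h=11: ŷ = 8 + 2·11 = 30; r = 32.5 − 30 = 2.5

-1.5, 1.5, 0.5, 0.5, 0.5, 0, -1, -1.5, -1.5, 2.5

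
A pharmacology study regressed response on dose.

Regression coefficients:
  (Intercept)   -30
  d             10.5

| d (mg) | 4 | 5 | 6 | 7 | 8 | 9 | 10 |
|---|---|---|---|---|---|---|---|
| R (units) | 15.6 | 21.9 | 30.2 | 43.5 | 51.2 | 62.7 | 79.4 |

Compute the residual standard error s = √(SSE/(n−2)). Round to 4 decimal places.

d=4: ŷ = -30 + 10.5·4 = 12; e = 15.6 − 12 = 3.6
d=5: ŷ = -30 + 10.5·5 = 22.5; e = 21.9 − 22.5 = -0.6
d=6: ŷ = -30 + 10.5·6 = 33; e = 30.2 − 33 = -2.8
d=7: ŷ = -30 + 10.5·7 = 43.5; e = 43.5 − 43.5 = 0
d=8: ŷ = -30 + 10.5·8 = 54; e = 51.2 − 54 = -2.8
d=9: ŷ = -30 + 10.5·9 = 64.5; e = 62.7 − 64.5 = -1.8
d=10: ŷ = -30 + 10.5·10 = 75; e = 79.4 − 75 = 4.4
SSE = 12.96 + 0.36 + 7.84 + 0 + 7.84 + 3.24 + 19.36 = 51.6
s = √(51.6/5) = √10.32 ≈ 3.2125

s = 3.2125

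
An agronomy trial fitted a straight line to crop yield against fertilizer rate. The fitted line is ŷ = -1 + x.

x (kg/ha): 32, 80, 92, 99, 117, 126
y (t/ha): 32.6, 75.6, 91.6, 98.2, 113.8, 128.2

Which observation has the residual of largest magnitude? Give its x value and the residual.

x=32: ŷ = -1 + 32 = 31; e = 32.6 − 31 = 1.6
x=80: ŷ = -1 + 80 = 79; e = 75.6 − 79 = -3.4
x=92: ŷ = -1 + 92 = 91; e = 91.6 − 91 = 0.6
x=99: ŷ = -1 + 99 = 98; e = 98.2 − 98 = 0.2
x=117: ŷ = -1 + 117 = 116; e = 113.8 − 116 = -2.2
x=126: ŷ = -1 + 126 = 125; e = 128.2 − 125 = 3.2
Largest |e| is 3.4 at x = 80, residual -3.4.

x = 80, e = -3.4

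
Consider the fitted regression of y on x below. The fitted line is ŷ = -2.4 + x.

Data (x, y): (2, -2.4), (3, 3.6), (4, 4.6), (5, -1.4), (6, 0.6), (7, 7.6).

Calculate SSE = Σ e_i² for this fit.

x=2: ŷ = -2.4 + 2 = -0.4; e = -2.4 − (-0.4) = -2
x=3: ŷ = -2.4 + 3 = 0.6; e = 3.6 − 0.6 = 3
x=4: ŷ = -2.4 + 4 = 1.6; e = 4.6 − 1.6 = 3
x=5: ŷ = -2.4 + 5 = 2.6; e = -1.4 − 2.6 = -4
x=6: ŷ = -2.4 + 6 = 3.6; e = 0.6 − 3.6 = -3
x=7: ŷ = -2.4 + 7 = 4.6; e = 7.6 − 4.6 = 3
SSE = 4 + 9 + 9 + 16 + 9 + 9 = 56

SSE = 56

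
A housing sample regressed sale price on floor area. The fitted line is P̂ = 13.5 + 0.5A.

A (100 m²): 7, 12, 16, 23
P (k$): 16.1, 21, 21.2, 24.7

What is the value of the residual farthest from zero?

e = 1.5

A=7: P̂ = 13.5 + 0.5·7 = 17; e = 16.1 − 17 = -0.9
A=12: P̂ = 13.5 + 0.5·12 = 19.5; e = 21 − 19.5 = 1.5
A=16: P̂ = 13.5 + 0.5·16 = 21.5; e = 21.2 − 21.5 = -0.3
A=23: P̂ = 13.5 + 0.5·23 = 25; e = 24.7 − 25 = -0.3
Largest |e| is 1.5 at A = 12, residual 1.5.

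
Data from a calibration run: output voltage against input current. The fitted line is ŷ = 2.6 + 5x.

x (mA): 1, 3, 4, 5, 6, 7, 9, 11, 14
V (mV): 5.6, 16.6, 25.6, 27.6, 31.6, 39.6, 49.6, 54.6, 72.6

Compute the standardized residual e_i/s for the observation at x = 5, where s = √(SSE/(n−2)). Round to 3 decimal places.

x=1: ŷ = 2.6 + 5·1 = 7.6; e = 5.6 − 7.6 = -2
x=3: ŷ = 2.6 + 5·3 = 17.6; e = 16.6 − 17.6 = -1
x=4: ŷ = 2.6 + 5·4 = 22.6; e = 25.6 − 22.6 = 3
x=5: ŷ = 2.6 + 5·5 = 27.6; e = 27.6 − 27.6 = 0
x=6: ŷ = 2.6 + 5·6 = 32.6; e = 31.6 − 32.6 = -1
x=7: ŷ = 2.6 + 5·7 = 37.6; e = 39.6 − 37.6 = 2
x=9: ŷ = 2.6 + 5·9 = 47.6; e = 49.6 − 47.6 = 2
x=11: ŷ = 2.6 + 5·11 = 57.6; e = 54.6 − 57.6 = -3
x=14: ŷ = 2.6 + 5·14 = 72.6; e = 72.6 − 72.6 = 0
SSE = 4 + 1 + 9 + 0 + 1 + 4 + 4 + 9 + 0 = 32
s = √(32/7) = 2.13809
e/s = 0 / 2.13809 = 0.000

0.000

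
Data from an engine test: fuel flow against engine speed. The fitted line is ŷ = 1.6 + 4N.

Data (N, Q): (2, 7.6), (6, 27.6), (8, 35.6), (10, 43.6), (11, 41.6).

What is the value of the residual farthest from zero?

N=2: ŷ = 1.6 + 4·2 = 9.6; r = 7.6 − 9.6 = -2
N=6: ŷ = 1.6 + 4·6 = 25.6; r = 27.6 − 25.6 = 2
N=8: ŷ = 1.6 + 4·8 = 33.6; r = 35.6 − 33.6 = 2
N=10: ŷ = 1.6 + 4·10 = 41.6; r = 43.6 − 41.6 = 2
N=11: ŷ = 1.6 + 4·11 = 45.6; r = 41.6 − 45.6 = -4
Largest |r| is 4 at N = 11, residual -4.

r = -4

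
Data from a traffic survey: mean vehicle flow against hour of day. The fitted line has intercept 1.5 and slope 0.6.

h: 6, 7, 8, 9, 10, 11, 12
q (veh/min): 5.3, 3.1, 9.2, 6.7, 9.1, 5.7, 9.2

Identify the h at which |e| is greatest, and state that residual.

h = 8, e = 2.9

h=6: q̂ = 1.5 + 0.6·6 = 5.1; e = 5.3 − 5.1 = 0.2
h=7: q̂ = 1.5 + 0.6·7 = 5.7; e = 3.1 − 5.7 = -2.6
h=8: q̂ = 1.5 + 0.6·8 = 6.3; e = 9.2 − 6.3 = 2.9
h=9: q̂ = 1.5 + 0.6·9 = 6.9; e = 6.7 − 6.9 = -0.2
h=10: q̂ = 1.5 + 0.6·10 = 7.5; e = 9.1 − 7.5 = 1.6
h=11: q̂ = 1.5 + 0.6·11 = 8.1; e = 5.7 − 8.1 = -2.4
h=12: q̂ = 1.5 + 0.6·12 = 8.7; e = 9.2 − 8.7 = 0.5
Largest |e| is 2.9 at h = 8, residual 2.9.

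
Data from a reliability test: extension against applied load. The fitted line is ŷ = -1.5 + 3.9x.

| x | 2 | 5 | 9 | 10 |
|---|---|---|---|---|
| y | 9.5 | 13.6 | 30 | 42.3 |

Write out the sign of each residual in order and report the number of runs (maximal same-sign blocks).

x=2: ŷ = -1.5 + 3.9·2 = 6.3; e = 9.5 − 6.3 = 3.2
x=5: ŷ = -1.5 + 3.9·5 = 18; e = 13.6 − 18 = -4.4
x=9: ŷ = -1.5 + 3.9·9 = 33.6; e = 30 − 33.6 = -3.6
x=10: ŷ = -1.5 + 3.9·10 = 37.5; e = 42.3 − 37.5 = 4.8
Signs: + − − +
Runs: +×1, −×2, +×1 → 3

3 runs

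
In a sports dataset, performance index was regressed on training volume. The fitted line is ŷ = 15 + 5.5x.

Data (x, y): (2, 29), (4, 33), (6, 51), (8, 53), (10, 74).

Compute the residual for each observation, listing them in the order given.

x=2: ŷ = 15 + 5.5·2 = 26; r = 29 − 26 = 3
x=4: ŷ = 15 + 5.5·4 = 37; r = 33 − 37 = -4
x=6: ŷ = 15 + 5.5·6 = 48; r = 51 − 48 = 3
x=8: ŷ = 15 + 5.5·8 = 59; r = 53 − 59 = -6
x=10: ŷ = 15 + 5.5·10 = 70; r = 74 − 70 = 4

3, -4, 3, -6, 4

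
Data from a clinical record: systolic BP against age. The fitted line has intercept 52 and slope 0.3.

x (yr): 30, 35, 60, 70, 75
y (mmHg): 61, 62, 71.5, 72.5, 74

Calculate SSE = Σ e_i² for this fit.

x=30: ŷ = 52 + 0.3·30 = 61; e = 61 − 61 = 0
x=35: ŷ = 52 + 0.3·35 = 62.5; e = 62 − 62.5 = -0.5
x=60: ŷ = 52 + 0.3·60 = 70; e = 71.5 − 70 = 1.5
x=70: ŷ = 52 + 0.3·70 = 73; e = 72.5 − 73 = -0.5
x=75: ŷ = 52 + 0.3·75 = 74.5; e = 74 − 74.5 = -0.5
SSE = 0 + 0.25 + 2.25 + 0.25 + 0.25 = 3

SSE = 3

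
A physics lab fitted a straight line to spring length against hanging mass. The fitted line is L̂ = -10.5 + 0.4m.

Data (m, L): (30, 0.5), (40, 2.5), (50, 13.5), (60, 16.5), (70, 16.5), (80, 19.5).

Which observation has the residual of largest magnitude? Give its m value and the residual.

m = 50, r = 4

m=30: L̂ = -10.5 + 0.4·30 = 1.5; r = 0.5 − 1.5 = -1
m=40: L̂ = -10.5 + 0.4·40 = 5.5; r = 2.5 − 5.5 = -3
m=50: L̂ = -10.5 + 0.4·50 = 9.5; r = 13.5 − 9.5 = 4
m=60: L̂ = -10.5 + 0.4·60 = 13.5; r = 16.5 − 13.5 = 3
m=70: L̂ = -10.5 + 0.4·70 = 17.5; r = 16.5 − 17.5 = -1
m=80: L̂ = -10.5 + 0.4·80 = 21.5; r = 19.5 − 21.5 = -2
Largest |r| is 4 at m = 50, residual 4.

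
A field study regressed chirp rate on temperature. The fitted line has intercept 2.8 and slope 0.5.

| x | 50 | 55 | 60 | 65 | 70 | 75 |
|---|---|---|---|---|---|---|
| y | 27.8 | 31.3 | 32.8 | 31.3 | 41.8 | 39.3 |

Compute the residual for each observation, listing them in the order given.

x=50: ŷ = 2.8 + 0.5·50 = 27.8; e = 27.8 − 27.8 = 0
x=55: ŷ = 2.8 + 0.5·55 = 30.3; e = 31.3 − 30.3 = 1
x=60: ŷ = 2.8 + 0.5·60 = 32.8; e = 32.8 − 32.8 = 0
x=65: ŷ = 2.8 + 0.5·65 = 35.3; e = 31.3 − 35.3 = -4
x=70: ŷ = 2.8 + 0.5·70 = 37.8; e = 41.8 − 37.8 = 4
x=75: ŷ = 2.8 + 0.5·75 = 40.3; e = 39.3 − 40.3 = -1

0, 1, 0, -4, 4, -1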